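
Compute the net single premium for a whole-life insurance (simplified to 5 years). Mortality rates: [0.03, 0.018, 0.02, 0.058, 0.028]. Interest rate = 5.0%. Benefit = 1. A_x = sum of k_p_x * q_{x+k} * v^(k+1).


v = 0.952381
Year 0: k_p_x=1.0, q=0.03, term=0.028571
Year 1: k_p_x=0.97, q=0.018, term=0.015837
Year 2: k_p_x=0.95254, q=0.02, term=0.016457
Year 3: k_p_x=0.933489, q=0.058, term=0.044543
Year 4: k_p_x=0.879347, q=0.028, term=0.019292
A_x = 0.1247


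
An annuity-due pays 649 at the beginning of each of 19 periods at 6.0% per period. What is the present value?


PV_due = PMT * (1-(1+i)^(-n))/i * (1+i)
PV_immediate = 7241.6176
PV_due = 7241.6176 * 1.06
= 7676.1147


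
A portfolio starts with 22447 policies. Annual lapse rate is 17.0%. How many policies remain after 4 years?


remaining = initial * (1 - lapse)^years
= 22447 * (1 - 0.17)^4
= 22447 * 0.474583
= 10652.9693


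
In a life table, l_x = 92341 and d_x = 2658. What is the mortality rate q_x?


q_x = d_x / l_x
= 2658 / 92341
= 0.0288


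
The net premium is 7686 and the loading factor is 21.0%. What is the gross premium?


Gross = net * (1 + loading)
= 7686 * (1 + 0.21)
= 7686 * 1.21
= 9300.06


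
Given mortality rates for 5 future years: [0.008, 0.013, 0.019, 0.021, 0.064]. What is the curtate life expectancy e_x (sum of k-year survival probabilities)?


e_x = sum_{k=1}^{n} k_p_x
k_p_x values:
  1_p_x = 0.992
  2_p_x = 0.979104
  3_p_x = 0.960501
  4_p_x = 0.940331
  5_p_x = 0.880149
e_x = 4.7521


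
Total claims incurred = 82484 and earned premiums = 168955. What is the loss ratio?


Loss ratio = claims / premiums
= 82484 / 168955
= 0.4882


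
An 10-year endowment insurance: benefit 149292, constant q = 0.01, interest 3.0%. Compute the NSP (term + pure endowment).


Term component = 12206.6663
Pure endowment = 10_p_x * v^10 * benefit = 0.904382 * 0.744094 * 149292 = 100465.3346
NSP = 112672.001


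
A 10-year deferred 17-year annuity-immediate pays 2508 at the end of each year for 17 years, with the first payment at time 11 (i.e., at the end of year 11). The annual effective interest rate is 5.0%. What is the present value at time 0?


PV at time 10 of the 17-year annuity-immediate:
a_n = 2508 * (1-(1+0.05)^(-17))/0.05 = 28275.3581
Discount back 10 years to time 0:
PV = 28275.3581 * (1+0.05)^(-10)
= 28275.3581 * 0.613913
= 17358.6171


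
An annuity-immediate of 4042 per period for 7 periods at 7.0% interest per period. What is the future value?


FV = PMT * ((1+i)^n - 1) / i
= 4042 * ((1.07)^7 - 1) / 0.07
= 4042 * (1.605781 - 1) / 0.07
= 34979.5533


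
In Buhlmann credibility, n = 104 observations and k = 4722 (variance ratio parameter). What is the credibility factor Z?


Z = n / (n + k)
= 104 / (104 + 4722)
= 104 / 4826
= 0.0215


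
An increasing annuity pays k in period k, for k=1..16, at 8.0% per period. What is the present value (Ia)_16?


(Ia)_n = sum_{k=1}^{n} k * v^k, v = 1/(1+i)
v = 0.925926
Sum computed term by term:
(Ia)_16 = 61.1154


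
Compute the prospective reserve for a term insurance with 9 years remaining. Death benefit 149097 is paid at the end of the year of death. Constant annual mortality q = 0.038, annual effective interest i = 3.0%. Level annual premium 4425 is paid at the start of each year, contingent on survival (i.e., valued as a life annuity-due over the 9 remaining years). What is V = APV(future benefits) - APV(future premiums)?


v = 1/(1+i) = 0.970874
APV(future benefits) per unit = sum_{k=0}^{8} k_p_x * q * v^(k+1) = 0.256609
APV(future benefits) = 149097 * 0.256609 = 38259.6352
Life annuity-due factor ä_{x:9} = sum_{k=0}^{8} k_p_x * v^k = 6.955455
APV(future premiums) = 4425 * 6.955455 = 30777.8885
V = 38259.6352 - 30777.8885
= 7481.7466


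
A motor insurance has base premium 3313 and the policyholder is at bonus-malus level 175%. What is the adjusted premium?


adjusted = base * BM_level / 100
= 3313 * 175 / 100
= 3313 * 1.75
= 5797.75


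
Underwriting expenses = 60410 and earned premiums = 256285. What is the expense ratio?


Expense ratio = expenses / premiums
= 60410 / 256285
= 0.2357


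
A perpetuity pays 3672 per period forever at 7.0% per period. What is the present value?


PV = PMT / i
= 3672 / 0.07
= 52457.1429


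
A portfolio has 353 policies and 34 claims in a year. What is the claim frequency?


frequency = claims / policies
= 34 / 353
= 0.0963


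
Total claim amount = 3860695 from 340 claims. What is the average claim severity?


severity = total / number
= 3860695 / 340
= 11354.9853


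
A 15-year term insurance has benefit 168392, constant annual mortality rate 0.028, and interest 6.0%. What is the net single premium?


NSP = benefit * sum_{k=0}^{n-1} k_p_x * q * v^(k+1)
With constant q=0.028, v=0.943396
Sum = 0.231469
NSP = 168392 * 0.231469
= 38977.5933


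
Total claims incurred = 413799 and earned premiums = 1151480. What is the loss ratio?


Loss ratio = claims / premiums
= 413799 / 1151480
= 0.3594


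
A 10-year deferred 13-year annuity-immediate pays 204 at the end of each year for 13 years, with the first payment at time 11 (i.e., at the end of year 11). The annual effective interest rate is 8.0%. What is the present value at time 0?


PV at time 10 of the 13-year annuity-immediate:
a_n = 204 * (1-(1+0.08)^(-13))/0.08 = 1612.3703
Discount back 10 years to time 0:
PV = 1612.3703 * (1+0.08)^(-10)
= 1612.3703 * 0.463193
= 746.8394


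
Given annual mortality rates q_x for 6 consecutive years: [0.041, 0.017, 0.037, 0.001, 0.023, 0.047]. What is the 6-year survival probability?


p_k = 1 - q_k for each year
Survival = product of (1 - q_k)
= 0.959 * 0.983 * 0.963 * 0.999 * 0.977 * 0.953
= 0.8444


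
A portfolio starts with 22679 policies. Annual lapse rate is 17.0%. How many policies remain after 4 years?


remaining = initial * (1 - lapse)^years
= 22679 * (1 - 0.17)^4
= 22679 * 0.474583
= 10763.0726


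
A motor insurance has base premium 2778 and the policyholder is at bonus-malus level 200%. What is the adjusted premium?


adjusted = base * BM_level / 100
= 2778 * 200 / 100
= 2778 * 2.0
= 5556.0


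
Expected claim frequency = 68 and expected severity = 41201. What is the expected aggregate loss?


E[S] = E[N] * E[X]
= 68 * 41201
= 2.8017e+06


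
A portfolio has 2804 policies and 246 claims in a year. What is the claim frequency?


frequency = claims / policies
= 246 / 2804
= 0.0877


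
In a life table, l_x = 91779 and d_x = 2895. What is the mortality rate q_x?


q_x = d_x / l_x
= 2895 / 91779
= 0.0315


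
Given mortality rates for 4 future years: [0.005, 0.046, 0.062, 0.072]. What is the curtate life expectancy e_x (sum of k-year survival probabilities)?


e_x = sum_{k=1}^{n} k_p_x
k_p_x values:
  1_p_x = 0.995
  2_p_x = 0.94923
  3_p_x = 0.890378
  4_p_x = 0.826271
e_x = 3.6609


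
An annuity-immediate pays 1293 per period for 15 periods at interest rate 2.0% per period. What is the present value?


PV = PMT * (1 - (1+i)^(-n)) / i
= 1293 * (1 - (1+0.02)^(-15)) / 0.02
= 1293 * (1 - 0.743015) / 0.02
= 1293 * 12.849264
= 16614.0977


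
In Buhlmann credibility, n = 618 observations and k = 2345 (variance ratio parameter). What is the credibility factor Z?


Z = n / (n + k)
= 618 / (618 + 2345)
= 618 / 2963
= 0.2086


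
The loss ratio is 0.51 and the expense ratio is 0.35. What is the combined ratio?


Combined ratio = loss ratio + expense ratio
= 0.51 + 0.35
= 0.86


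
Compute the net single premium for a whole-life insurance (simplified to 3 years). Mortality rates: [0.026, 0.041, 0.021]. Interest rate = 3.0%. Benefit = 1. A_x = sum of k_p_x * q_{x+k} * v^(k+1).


v = 0.970874
Year 0: k_p_x=1.0, q=0.026, term=0.025243
Year 1: k_p_x=0.974, q=0.041, term=0.037642
Year 2: k_p_x=0.934066, q=0.021, term=0.017951
A_x = 0.0808


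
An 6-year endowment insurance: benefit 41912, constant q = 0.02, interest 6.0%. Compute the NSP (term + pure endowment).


Term component = 3934.6574
Pure endowment = 6_p_x * v^6 * benefit = 0.885842 * 0.704961 * 41912 = 26173.3702
NSP = 30108.0277


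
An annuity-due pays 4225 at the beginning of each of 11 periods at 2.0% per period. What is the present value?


PV_due = PMT * (1-(1+i)^(-n))/i * (1+i)
PV_immediate = 41349.433
PV_due = 41349.433 * 1.02
= 42176.4217


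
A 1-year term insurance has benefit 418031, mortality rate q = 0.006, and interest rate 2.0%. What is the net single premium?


NSP = benefit * q * v
v = 1/(1+i) = 0.980392
NSP = 418031 * 0.006 * 0.980392
= 2459.0059


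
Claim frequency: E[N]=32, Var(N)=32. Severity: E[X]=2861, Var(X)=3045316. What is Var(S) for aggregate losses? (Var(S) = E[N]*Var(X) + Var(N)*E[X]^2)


Var(S) = E[N]*Var(X) + Var(N)*E[X]^2
= 32*3045316 + 32*2861^2
= 97450112 + 261930272
= 3.5938e+08


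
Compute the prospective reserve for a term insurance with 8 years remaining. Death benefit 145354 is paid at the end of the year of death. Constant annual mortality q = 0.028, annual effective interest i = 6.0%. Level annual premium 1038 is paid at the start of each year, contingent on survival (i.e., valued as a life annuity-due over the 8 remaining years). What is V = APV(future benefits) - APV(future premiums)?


v = 1/(1+i) = 0.943396
APV(future benefits) per unit = sum_{k=0}^{7} k_p_x * q * v^(k+1) = 0.159123
APV(future benefits) = 145354 * 0.159123 = 23129.1217
Life annuity-due factor ä_{x:8} = sum_{k=0}^{7} k_p_x * v^k = 6.023931
APV(future premiums) = 1038 * 6.023931 = 6252.8404
V = 23129.1217 - 6252.8404
= 16876.2813


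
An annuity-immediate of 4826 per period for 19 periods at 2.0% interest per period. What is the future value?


FV = PMT * ((1+i)^n - 1) / i
= 4826 * ((1.02)^19 - 1) / 0.02
= 4826 * (1.456811 - 1) / 0.02
= 110228.5359


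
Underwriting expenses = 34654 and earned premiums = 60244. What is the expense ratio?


Expense ratio = expenses / premiums
= 34654 / 60244
= 0.5752


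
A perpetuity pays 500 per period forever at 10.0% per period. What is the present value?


PV = PMT / i
= 500 / 0.1
= 5000.0


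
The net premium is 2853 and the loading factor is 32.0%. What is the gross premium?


Gross = net * (1 + loading)
= 2853 * (1 + 0.32)
= 2853 * 1.32
= 3765.96


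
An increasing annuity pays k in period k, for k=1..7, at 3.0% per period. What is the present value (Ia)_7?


(Ia)_n = sum_{k=1}^{n} k * v^k, v = 1/(1+i)
v = 0.970874
Sum computed term by term:
(Ia)_7 = 24.185


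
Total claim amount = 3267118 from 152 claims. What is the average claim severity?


severity = total / number
= 3267118 / 152
= 21494.1974


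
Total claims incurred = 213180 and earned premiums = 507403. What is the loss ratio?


Loss ratio = claims / premiums
= 213180 / 507403
= 0.4201


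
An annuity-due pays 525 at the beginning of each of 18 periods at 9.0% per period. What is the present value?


PV_due = PMT * (1-(1+i)^(-n))/i * (1+i)
PV_immediate = 4596.7032
PV_due = 4596.7032 * 1.09
= 5010.4065


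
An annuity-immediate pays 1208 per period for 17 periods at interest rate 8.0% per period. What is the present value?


PV = PMT * (1 - (1+i)^(-n)) / i
= 1208 * (1 - (1+0.08)^(-17)) / 0.08
= 1208 * (1 - 0.270269) / 0.08
= 1208 * 9.121638
= 11018.9388


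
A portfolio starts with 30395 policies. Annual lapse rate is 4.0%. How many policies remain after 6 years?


remaining = initial * (1 - lapse)^years
= 30395 * (1 - 0.04)^6
= 30395 * 0.782758
= 23791.923


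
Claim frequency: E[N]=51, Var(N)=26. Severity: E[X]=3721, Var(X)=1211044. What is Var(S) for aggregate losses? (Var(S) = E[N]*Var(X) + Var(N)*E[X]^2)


Var(S) = E[N]*Var(X) + Var(N)*E[X]^2
= 51*1211044 + 26*3721^2
= 61763244 + 359991866
= 4.2176e+08


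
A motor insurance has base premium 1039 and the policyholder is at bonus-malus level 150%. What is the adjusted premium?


adjusted = base * BM_level / 100
= 1039 * 150 / 100
= 1039 * 1.5
= 1558.5


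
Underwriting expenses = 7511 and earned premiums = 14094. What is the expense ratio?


Expense ratio = expenses / premiums
= 7511 / 14094
= 0.5329


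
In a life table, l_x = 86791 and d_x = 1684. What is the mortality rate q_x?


q_x = d_x / l_x
= 1684 / 86791
= 0.0194


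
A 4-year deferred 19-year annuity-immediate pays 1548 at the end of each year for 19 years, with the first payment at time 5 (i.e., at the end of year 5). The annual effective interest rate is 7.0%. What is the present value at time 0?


PV at time 4 of the 19-year annuity-immediate:
a_n = 1548 * (1-(1+0.07)^(-19))/0.07 = 15999.5014
Discount back 4 years to time 0:
PV = 15999.5014 * (1+0.07)^(-4)
= 15999.5014 * 0.762895
= 12205.943


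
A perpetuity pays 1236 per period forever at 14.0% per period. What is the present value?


PV = PMT / i
= 1236 / 0.14
= 8828.5714


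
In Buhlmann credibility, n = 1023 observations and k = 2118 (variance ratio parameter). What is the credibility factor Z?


Z = n / (n + k)
= 1023 / (1023 + 2118)
= 1023 / 3141
= 0.3257


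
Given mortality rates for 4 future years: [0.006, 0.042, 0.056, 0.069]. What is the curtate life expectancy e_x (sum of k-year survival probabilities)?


e_x = sum_{k=1}^{n} k_p_x
k_p_x values:
  1_p_x = 0.994
  2_p_x = 0.952252
  3_p_x = 0.898926
  4_p_x = 0.8369
e_x = 3.6821


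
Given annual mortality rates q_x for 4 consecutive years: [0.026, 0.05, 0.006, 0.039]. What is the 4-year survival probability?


p_k = 1 - q_k for each year
Survival = product of (1 - q_k)
= 0.974 * 0.95 * 0.994 * 0.961
= 0.8839


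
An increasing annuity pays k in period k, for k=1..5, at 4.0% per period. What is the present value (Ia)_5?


(Ia)_n = sum_{k=1}^{n} k * v^k, v = 1/(1+i)
v = 0.961538
Sum computed term by term:
(Ia)_5 = 13.0065


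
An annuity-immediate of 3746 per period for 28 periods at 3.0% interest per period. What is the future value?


FV = PMT * ((1+i)^n - 1) / i
= 3746 * ((1.03)^28 - 1) / 0.03
= 3746 * (2.287928 - 1) / 0.03
= 160819.2358


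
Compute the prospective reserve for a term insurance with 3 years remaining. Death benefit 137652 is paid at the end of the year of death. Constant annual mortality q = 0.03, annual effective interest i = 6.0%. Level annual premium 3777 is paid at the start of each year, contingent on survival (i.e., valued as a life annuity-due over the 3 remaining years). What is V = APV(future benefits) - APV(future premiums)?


v = 1/(1+i) = 0.943396
APV(future benefits) per unit = sum_{k=0}^{2} k_p_x * q * v^(k+1) = 0.077901
APV(future benefits) = 137652 * 0.077901 = 10723.1895
Life annuity-due factor ä_{x:3} = sum_{k=0}^{2} k_p_x * v^k = 2.752492
APV(future premiums) = 3777 * 2.752492 = 10396.1622
V = 10723.1895 - 10396.1622
= 327.0272


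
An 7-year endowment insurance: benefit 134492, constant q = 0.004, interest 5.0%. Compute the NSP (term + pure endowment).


Term component = 3078.1786
Pure endowment = 7_p_x * v^7 * benefit = 0.972334 * 0.710681 * 134492 = 92936.5887
NSP = 96014.7673


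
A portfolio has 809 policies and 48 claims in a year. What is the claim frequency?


frequency = claims / policies
= 48 / 809
= 0.0593


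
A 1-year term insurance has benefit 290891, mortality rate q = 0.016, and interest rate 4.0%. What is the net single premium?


NSP = benefit * q * v
v = 1/(1+i) = 0.961538
NSP = 290891 * 0.016 * 0.961538
= 4475.2462


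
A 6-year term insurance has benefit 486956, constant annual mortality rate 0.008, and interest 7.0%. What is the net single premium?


NSP = benefit * sum_{k=0}^{n-1} k_p_x * q * v^(k+1)
With constant q=0.008, v=0.934579
Sum = 0.037437
NSP = 486956 * 0.037437
= 18230.0992


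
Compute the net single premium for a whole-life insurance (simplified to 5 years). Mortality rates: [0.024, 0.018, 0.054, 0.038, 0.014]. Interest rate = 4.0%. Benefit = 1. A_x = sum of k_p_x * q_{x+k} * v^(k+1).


v = 0.961538
Year 0: k_p_x=1.0, q=0.024, term=0.023077
Year 1: k_p_x=0.976, q=0.018, term=0.016243
Year 2: k_p_x=0.958432, q=0.054, term=0.04601
Year 3: k_p_x=0.906677, q=0.038, term=0.029451
Year 4: k_p_x=0.872223, q=0.014, term=0.010037
A_x = 0.1248


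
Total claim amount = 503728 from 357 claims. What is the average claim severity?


severity = total / number
= 503728 / 357
= 1411.0028


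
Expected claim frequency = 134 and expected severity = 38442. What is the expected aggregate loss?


E[S] = E[N] * E[X]
= 134 * 38442
= 5.1512e+06


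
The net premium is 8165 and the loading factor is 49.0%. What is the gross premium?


Gross = net * (1 + loading)
= 8165 * (1 + 0.49)
= 8165 * 1.49
= 12165.85


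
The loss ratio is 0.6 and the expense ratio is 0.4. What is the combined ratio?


Combined ratio = loss ratio + expense ratio
= 0.6 + 0.4
= 1.0


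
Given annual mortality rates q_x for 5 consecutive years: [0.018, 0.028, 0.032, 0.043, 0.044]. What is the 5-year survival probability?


p_k = 1 - q_k for each year
Survival = product of (1 - q_k)
= 0.982 * 0.972 * 0.968 * 0.957 * 0.956
= 0.8453


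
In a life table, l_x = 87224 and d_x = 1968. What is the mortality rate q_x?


q_x = d_x / l_x
= 1968 / 87224
= 0.0226


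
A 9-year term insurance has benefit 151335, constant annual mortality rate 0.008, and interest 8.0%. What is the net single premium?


NSP = benefit * sum_{k=0}^{n-1} k_p_x * q * v^(k+1)
With constant q=0.008, v=0.925926
Sum = 0.048603
NSP = 151335 * 0.048603
= 7355.3989


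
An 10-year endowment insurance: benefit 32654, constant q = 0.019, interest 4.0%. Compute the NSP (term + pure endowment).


Term component = 4651.6855
Pure endowment = 10_p_x * v^10 * benefit = 0.825449 * 0.675564 * 32654 = 18209.2924
NSP = 22860.9779


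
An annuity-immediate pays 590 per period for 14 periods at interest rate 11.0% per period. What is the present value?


PV = PMT * (1 - (1+i)^(-n)) / i
= 590 * (1 - (1+0.11)^(-14)) / 0.11
= 590 * (1 - 0.231995) / 0.11
= 590 * 6.981865
= 4119.3005


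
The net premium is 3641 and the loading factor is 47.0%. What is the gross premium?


Gross = net * (1 + loading)
= 3641 * (1 + 0.47)
= 3641 * 1.47
= 5352.27


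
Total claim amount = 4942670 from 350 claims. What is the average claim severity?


severity = total / number
= 4942670 / 350
= 14121.9143


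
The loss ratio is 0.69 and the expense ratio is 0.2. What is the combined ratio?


Combined ratio = loss ratio + expense ratio
= 0.69 + 0.2
= 0.89


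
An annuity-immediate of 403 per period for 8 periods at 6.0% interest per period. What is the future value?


FV = PMT * ((1+i)^n - 1) / i
= 403 * ((1.06)^8 - 1) / 0.06
= 403 * (1.593848 - 1) / 0.06
= 3988.6796


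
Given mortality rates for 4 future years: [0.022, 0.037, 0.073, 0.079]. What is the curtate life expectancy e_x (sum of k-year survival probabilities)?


e_x = sum_{k=1}^{n} k_p_x
k_p_x values:
  1_p_x = 0.978
  2_p_x = 0.941814
  3_p_x = 0.873062
  4_p_x = 0.80409
e_x = 3.597


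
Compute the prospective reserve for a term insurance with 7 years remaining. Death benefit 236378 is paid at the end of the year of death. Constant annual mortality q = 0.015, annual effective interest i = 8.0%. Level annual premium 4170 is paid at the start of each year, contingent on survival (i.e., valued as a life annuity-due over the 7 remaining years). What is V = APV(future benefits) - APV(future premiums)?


v = 1/(1+i) = 0.925926
APV(future benefits) per unit = sum_{k=0}^{6} k_p_x * q * v^(k+1) = 0.075014
APV(future benefits) = 236378 * 0.075014 = 17731.5972
Life annuity-due factor ä_{x:7} = sum_{k=0}^{6} k_p_x * v^k = 5.400989
APV(future premiums) = 4170 * 5.400989 = 22522.1246
V = 17731.5972 - 22522.1246
= -4790.5273


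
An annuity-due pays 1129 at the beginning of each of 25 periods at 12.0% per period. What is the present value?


PV_due = PMT * (1-(1+i)^(-n))/i * (1+i)
PV_immediate = 8854.9041
PV_due = 8854.9041 * 1.12
= 9917.4925


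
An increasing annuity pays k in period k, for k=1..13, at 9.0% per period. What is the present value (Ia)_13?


(Ia)_n = sum_{k=1}^{n} k * v^k, v = 1/(1+i)
v = 0.917431
Sum computed term by term:
(Ia)_13 = 43.56


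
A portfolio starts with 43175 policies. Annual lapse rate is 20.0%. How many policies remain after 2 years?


remaining = initial * (1 - lapse)^years
= 43175 * (1 - 0.2)^2
= 43175 * 0.64
= 27632.0


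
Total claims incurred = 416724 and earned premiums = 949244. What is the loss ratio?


Loss ratio = claims / premiums
= 416724 / 949244
= 0.439


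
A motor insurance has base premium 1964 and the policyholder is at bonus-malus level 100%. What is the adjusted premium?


adjusted = base * BM_level / 100
= 1964 * 100 / 100
= 1964 * 1.0
= 1964.0


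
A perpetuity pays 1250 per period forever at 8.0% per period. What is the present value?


PV = PMT / i
= 1250 / 0.08
= 15625.0


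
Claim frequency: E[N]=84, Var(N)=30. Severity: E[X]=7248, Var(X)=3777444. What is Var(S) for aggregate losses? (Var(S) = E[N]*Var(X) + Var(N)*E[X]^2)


Var(S) = E[N]*Var(X) + Var(N)*E[X]^2
= 84*3777444 + 30*7248^2
= 317305296 + 1576005120
= 1.8933e+09


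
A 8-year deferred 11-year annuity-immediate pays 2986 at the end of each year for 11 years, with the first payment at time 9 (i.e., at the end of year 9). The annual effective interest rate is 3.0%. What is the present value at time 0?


PV at time 8 of the 11-year annuity-immediate:
a_n = 2986 * (1-(1+0.03)^(-11))/0.03 = 27628.3356
Discount back 8 years to time 0:
PV = 27628.3356 * (1+0.03)^(-8)
= 27628.3356 * 0.789409
= 21810.0633


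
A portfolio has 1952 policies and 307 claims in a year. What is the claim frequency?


frequency = claims / policies
= 307 / 1952
= 0.1573


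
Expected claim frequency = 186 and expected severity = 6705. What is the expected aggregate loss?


E[S] = E[N] * E[X]
= 186 * 6705
= 1.2471e+06


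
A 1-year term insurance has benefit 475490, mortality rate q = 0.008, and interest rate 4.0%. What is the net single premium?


NSP = benefit * q * v
v = 1/(1+i) = 0.961538
NSP = 475490 * 0.008 * 0.961538
= 3657.6154


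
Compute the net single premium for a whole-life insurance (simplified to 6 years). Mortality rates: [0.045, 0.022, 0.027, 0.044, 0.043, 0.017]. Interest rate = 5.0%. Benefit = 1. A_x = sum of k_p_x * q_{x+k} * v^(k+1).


v = 0.952381
Year 0: k_p_x=1.0, q=0.045, term=0.042857
Year 1: k_p_x=0.955, q=0.022, term=0.019057
Year 2: k_p_x=0.93399, q=0.027, term=0.021784
Year 3: k_p_x=0.908772, q=0.044, term=0.032897
Year 4: k_p_x=0.868786, q=0.043, term=0.029271
Year 5: k_p_x=0.831428, q=0.017, term=0.010547
A_x = 0.1564


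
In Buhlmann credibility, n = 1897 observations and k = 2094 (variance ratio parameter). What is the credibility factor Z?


Z = n / (n + k)
= 1897 / (1897 + 2094)
= 1897 / 3991
= 0.4753


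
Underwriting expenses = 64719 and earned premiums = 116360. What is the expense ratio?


Expense ratio = expenses / premiums
= 64719 / 116360
= 0.5562


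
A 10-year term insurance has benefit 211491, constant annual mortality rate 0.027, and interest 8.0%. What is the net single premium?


NSP = benefit * sum_{k=0}^{n-1} k_p_x * q * v^(k+1)
With constant q=0.027, v=0.925926
Sum = 0.163443
NSP = 211491 * 0.163443
= 34566.6768


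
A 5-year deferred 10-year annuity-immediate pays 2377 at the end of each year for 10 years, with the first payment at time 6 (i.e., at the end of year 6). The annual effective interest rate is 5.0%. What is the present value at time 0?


PV at time 5 of the 10-year annuity-immediate:
a_n = 2377 * (1-(1+0.05)^(-10))/0.05 = 18354.5639
Discount back 5 years to time 0:
PV = 18354.5639 * (1+0.05)^(-5)
= 18354.5639 * 0.783526
= 14381.2811


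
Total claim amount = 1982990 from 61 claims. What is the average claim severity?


severity = total / number
= 1982990 / 61
= 32508.0328


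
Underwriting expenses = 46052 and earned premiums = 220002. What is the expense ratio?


Expense ratio = expenses / premiums
= 46052 / 220002
= 0.2093


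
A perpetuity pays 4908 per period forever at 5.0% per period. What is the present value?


PV = PMT / i
= 4908 / 0.05
= 98160.0


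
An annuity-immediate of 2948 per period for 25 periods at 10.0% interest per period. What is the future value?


FV = PMT * ((1+i)^n - 1) / i
= 2948 * ((1.1)^25 - 1) / 0.1
= 2948 * (10.834706 - 1) / 0.1
= 289927.1312


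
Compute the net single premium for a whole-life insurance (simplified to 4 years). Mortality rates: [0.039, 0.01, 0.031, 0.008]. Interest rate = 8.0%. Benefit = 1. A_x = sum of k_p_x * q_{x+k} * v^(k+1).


v = 0.925926
Year 0: k_p_x=1.0, q=0.039, term=0.036111
Year 1: k_p_x=0.961, q=0.01, term=0.008239
Year 2: k_p_x=0.95139, q=0.031, term=0.023413
Year 3: k_p_x=0.921897, q=0.008, term=0.005421
A_x = 0.0732


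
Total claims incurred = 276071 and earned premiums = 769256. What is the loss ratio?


Loss ratio = claims / premiums
= 276071 / 769256
= 0.3589


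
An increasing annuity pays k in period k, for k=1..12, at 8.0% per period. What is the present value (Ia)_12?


(Ia)_n = sum_{k=1}^{n} k * v^k, v = 1/(1+i)
v = 0.925926
Sum computed term by term:
(Ia)_12 = 42.17


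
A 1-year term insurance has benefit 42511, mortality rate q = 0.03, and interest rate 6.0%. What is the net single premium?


NSP = benefit * q * v
v = 1/(1+i) = 0.943396
NSP = 42511 * 0.03 * 0.943396
= 1203.1415


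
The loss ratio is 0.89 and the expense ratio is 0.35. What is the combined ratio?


Combined ratio = loss ratio + expense ratio
= 0.89 + 0.35
= 1.24


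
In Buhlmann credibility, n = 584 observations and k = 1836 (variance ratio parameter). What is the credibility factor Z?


Z = n / (n + k)
= 584 / (584 + 1836)
= 584 / 2420
= 0.2413


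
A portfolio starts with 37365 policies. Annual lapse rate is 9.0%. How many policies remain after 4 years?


remaining = initial * (1 - lapse)^years
= 37365 * (1 - 0.09)^4
= 37365 * 0.68575
= 25623.0342


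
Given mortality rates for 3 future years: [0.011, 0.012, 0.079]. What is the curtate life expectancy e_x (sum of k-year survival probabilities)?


e_x = sum_{k=1}^{n} k_p_x
k_p_x values:
  1_p_x = 0.989
  2_p_x = 0.977132
  3_p_x = 0.899939
e_x = 2.8661


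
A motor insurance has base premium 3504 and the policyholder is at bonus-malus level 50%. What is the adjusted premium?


adjusted = base * BM_level / 100
= 3504 * 50 / 100
= 3504 * 0.5
= 1752.0


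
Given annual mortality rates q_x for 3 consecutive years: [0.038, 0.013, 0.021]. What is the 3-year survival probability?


p_k = 1 - q_k for each year
Survival = product of (1 - q_k)
= 0.962 * 0.987 * 0.979
= 0.9296


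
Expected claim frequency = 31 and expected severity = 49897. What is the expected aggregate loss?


E[S] = E[N] * E[X]
= 31 * 49897
= 1.5468e+06


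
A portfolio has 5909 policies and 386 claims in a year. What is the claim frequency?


frequency = claims / policies
= 386 / 5909
= 0.0653


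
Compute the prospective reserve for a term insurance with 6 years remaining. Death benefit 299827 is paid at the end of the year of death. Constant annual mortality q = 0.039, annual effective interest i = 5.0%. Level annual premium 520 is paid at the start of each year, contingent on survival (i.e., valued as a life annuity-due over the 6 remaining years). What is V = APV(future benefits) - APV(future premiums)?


v = 1/(1+i) = 0.952381
APV(future benefits) per unit = sum_{k=0}^{5} k_p_x * q * v^(k+1) = 0.180642
APV(future benefits) = 299827 * 0.180642 = 54161.2958
Life annuity-due factor ä_{x:6} = sum_{k=0}^{5} k_p_x * v^k = 4.863434
APV(future premiums) = 520 * 4.863434 = 2528.9855
V = 54161.2958 - 2528.9855
= 51632.3103


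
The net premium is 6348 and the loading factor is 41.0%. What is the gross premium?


Gross = net * (1 + loading)
= 6348 * (1 + 0.41)
= 6348 * 1.41
= 8950.68


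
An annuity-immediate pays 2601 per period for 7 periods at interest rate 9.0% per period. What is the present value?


PV = PMT * (1 - (1+i)^(-n)) / i
= 2601 * (1 - (1+0.09)^(-7)) / 0.09
= 2601 * (1 - 0.547034) / 0.09
= 2601 * 5.032953
= 13090.7103


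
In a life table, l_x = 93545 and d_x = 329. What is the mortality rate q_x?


q_x = d_x / l_x
= 329 / 93545
= 0.0035


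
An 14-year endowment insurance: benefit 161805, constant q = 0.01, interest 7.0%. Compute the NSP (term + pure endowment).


Term component = 13411.3166
Pure endowment = 14_p_x * v^14 * benefit = 0.868746 * 0.387817 * 161805 = 54514.4675
NSP = 67925.7841


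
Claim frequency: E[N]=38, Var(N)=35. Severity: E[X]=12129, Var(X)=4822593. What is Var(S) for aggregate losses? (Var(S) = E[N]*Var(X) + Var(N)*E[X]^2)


Var(S) = E[N]*Var(X) + Var(N)*E[X]^2
= 38*4822593 + 35*12129^2
= 183258534 + 5148942435
= 5.3322e+09


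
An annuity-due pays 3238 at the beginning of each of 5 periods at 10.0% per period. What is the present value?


PV_due = PMT * (1-(1+i)^(-n))/i * (1+i)
PV_immediate = 12274.5676
PV_due = 12274.5676 * 1.1
= 13502.0243


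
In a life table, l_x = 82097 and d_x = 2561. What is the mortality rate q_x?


q_x = d_x / l_x
= 2561 / 82097
= 0.0312


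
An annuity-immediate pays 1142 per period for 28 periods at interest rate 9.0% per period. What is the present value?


PV = PMT * (1 - (1+i)^(-n)) / i
= 1142 * (1 - (1+0.09)^(-28)) / 0.09
= 1142 * (1 - 0.089548) / 0.09
= 1142 * 10.116128
= 11552.6186


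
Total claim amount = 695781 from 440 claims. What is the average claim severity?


severity = total / number
= 695781 / 440
= 1581.3205


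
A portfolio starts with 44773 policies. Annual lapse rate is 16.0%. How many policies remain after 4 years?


remaining = initial * (1 - lapse)^years
= 44773 * (1 - 0.16)^4
= 44773 * 0.497871
= 22291.1944


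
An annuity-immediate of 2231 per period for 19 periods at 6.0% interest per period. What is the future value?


FV = PMT * ((1+i)^n - 1) / i
= 2231 * ((1.06)^19 - 1) / 0.06
= 2231 * (3.0256 - 1) / 0.06
= 75318.5415


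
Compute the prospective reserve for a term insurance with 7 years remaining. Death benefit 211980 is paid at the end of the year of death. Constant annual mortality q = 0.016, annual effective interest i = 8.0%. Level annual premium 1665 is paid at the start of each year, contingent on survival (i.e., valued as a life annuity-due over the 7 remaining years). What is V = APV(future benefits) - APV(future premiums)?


v = 1/(1+i) = 0.925926
APV(future benefits) per unit = sum_{k=0}^{6} k_p_x * q * v^(k+1) = 0.079801
APV(future benefits) = 211980 * 0.079801 = 16916.2163
Life annuity-due factor ä_{x:7} = sum_{k=0}^{6} k_p_x * v^k = 5.386568
APV(future premiums) = 1665 * 5.386568 = 8968.635
V = 16916.2163 - 8968.635
= 7947.5812


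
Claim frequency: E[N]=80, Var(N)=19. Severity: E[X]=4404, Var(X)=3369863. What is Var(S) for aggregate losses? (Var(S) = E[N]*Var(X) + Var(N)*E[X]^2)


Var(S) = E[N]*Var(X) + Var(N)*E[X]^2
= 80*3369863 + 19*4404^2
= 269589040 + 368509104
= 6.3810e+08


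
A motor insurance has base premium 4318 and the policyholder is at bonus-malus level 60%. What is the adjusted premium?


adjusted = base * BM_level / 100
= 4318 * 60 / 100
= 4318 * 0.6
= 2590.8


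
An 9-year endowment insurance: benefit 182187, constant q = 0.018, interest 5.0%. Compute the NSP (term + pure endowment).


Term component = 21827.384
Pure endowment = 9_p_x * v^9 * benefit = 0.849187 * 0.644609 * 182187 = 99727.9939
NSP = 121555.3779


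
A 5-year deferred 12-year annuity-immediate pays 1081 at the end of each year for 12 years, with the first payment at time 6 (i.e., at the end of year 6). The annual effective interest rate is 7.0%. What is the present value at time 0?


PV at time 5 of the 12-year annuity-immediate:
a_n = 1081 * (1-(1+0.07)^(-12))/0.07 = 8586.0439
Discount back 5 years to time 0:
PV = 8586.0439 * (1+0.07)^(-5)
= 8586.0439 * 0.712986
= 6121.7306


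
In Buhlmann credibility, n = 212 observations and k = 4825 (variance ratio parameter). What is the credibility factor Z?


Z = n / (n + k)
= 212 / (212 + 4825)
= 212 / 5037
= 0.0421


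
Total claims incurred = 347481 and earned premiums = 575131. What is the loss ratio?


Loss ratio = claims / premiums
= 347481 / 575131
= 0.6042


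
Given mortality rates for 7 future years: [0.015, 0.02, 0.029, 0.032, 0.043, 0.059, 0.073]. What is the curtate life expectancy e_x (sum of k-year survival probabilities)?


e_x = sum_{k=1}^{n} k_p_x
k_p_x values:
  1_p_x = 0.985
  2_p_x = 0.9653
  3_p_x = 0.937306
  4_p_x = 0.907312
  5_p_x = 0.868298
  6_p_x = 0.817068
  7_p_x = 0.757422
e_x = 6.2377


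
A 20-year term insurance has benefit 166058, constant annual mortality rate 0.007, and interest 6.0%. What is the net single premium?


NSP = benefit * sum_{k=0}^{n-1} k_p_x * q * v^(k+1)
With constant q=0.007, v=0.943396
Sum = 0.076171
NSP = 166058 * 0.076171
= 12648.7713


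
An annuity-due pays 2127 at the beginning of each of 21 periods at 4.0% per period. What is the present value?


PV_due = PMT * (1-(1+i)^(-n))/i * (1+i)
PV_immediate = 29840.0232
PV_due = 29840.0232 * 1.04
= 31033.6241


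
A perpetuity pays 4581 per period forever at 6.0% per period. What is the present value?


PV = PMT / i
= 4581 / 0.06
= 76350.0


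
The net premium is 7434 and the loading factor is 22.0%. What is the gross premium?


Gross = net * (1 + loading)
= 7434 * (1 + 0.22)
= 7434 * 1.22
= 9069.48


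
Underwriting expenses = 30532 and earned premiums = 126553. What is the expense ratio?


Expense ratio = expenses / premiums
= 30532 / 126553
= 0.2413


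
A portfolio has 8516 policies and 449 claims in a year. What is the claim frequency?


frequency = claims / policies
= 449 / 8516
= 0.0527


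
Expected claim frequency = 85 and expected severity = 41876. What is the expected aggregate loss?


E[S] = E[N] * E[X]
= 85 * 41876
= 3.5595e+06


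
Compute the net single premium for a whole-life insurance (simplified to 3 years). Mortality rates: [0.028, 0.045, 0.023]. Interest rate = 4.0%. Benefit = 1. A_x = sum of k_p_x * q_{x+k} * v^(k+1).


v = 0.961538
Year 0: k_p_x=1.0, q=0.028, term=0.026923
Year 1: k_p_x=0.972, q=0.045, term=0.04044
Year 2: k_p_x=0.92826, q=0.023, term=0.01898
A_x = 0.0863


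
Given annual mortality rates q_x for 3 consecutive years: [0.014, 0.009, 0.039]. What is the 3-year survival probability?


p_k = 1 - q_k for each year
Survival = product of (1 - q_k)
= 0.986 * 0.991 * 0.961
= 0.939


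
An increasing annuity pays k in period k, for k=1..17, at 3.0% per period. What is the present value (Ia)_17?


(Ia)_n = sum_{k=1}^{n} k * v^k, v = 1/(1+i)
v = 0.970874
Sum computed term by term:
(Ia)_17 = 109.1941


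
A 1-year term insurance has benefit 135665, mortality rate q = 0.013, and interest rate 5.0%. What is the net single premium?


NSP = benefit * q * v
v = 1/(1+i) = 0.952381
NSP = 135665 * 0.013 * 0.952381
= 1679.6619


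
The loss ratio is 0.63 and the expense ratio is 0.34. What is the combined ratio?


Combined ratio = loss ratio + expense ratio
= 0.63 + 0.34
= 0.97


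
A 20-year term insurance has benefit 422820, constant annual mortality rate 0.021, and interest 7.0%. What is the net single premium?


NSP = benefit * sum_{k=0}^{n-1} k_p_x * q * v^(k+1)
With constant q=0.021, v=0.934579
Sum = 0.191761
NSP = 422820 * 0.191761
= 81080.3886


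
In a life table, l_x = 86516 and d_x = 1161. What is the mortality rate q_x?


q_x = d_x / l_x
= 1161 / 86516
= 0.0134


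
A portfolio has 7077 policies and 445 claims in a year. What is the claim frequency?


frequency = claims / policies
= 445 / 7077
= 0.0629


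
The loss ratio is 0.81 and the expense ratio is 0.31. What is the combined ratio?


Combined ratio = loss ratio + expense ratio
= 0.81 + 0.31
= 1.12


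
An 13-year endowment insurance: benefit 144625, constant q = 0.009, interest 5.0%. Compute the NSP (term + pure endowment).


Term component = 11659.114
Pure endowment = 13_p_x * v^13 * benefit = 0.889114 * 0.530321 * 144625 = 68193.0307
NSP = 79852.1447


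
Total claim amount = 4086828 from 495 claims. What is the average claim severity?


severity = total / number
= 4086828 / 495
= 8256.2182


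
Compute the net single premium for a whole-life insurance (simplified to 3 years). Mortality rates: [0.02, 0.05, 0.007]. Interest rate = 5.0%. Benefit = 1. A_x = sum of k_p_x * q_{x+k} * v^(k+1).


v = 0.952381
Year 0: k_p_x=1.0, q=0.02, term=0.019048
Year 1: k_p_x=0.98, q=0.05, term=0.044444
Year 2: k_p_x=0.931, q=0.007, term=0.00563
A_x = 0.0691


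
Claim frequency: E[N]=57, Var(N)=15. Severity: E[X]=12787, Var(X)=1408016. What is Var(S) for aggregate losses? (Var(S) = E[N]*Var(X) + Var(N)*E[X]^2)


Var(S) = E[N]*Var(X) + Var(N)*E[X]^2
= 57*1408016 + 15*12787^2
= 80256912 + 2452610535
= 2.5329e+09


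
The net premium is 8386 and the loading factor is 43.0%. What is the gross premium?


Gross = net * (1 + loading)
= 8386 * (1 + 0.43)
= 8386 * 1.43
= 11991.98


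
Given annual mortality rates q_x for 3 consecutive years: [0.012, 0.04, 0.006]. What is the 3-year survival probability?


p_k = 1 - q_k for each year
Survival = product of (1 - q_k)
= 0.988 * 0.96 * 0.994
= 0.9428


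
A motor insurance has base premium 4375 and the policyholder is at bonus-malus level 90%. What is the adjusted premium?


adjusted = base * BM_level / 100
= 4375 * 90 / 100
= 4375 * 0.9
= 3937.5


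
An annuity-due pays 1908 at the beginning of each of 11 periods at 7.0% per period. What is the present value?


PV_due = PMT * (1-(1+i)^(-n))/i * (1+i)
PV_immediate = 14307.4706
PV_due = 14307.4706 * 1.07
= 15308.9936


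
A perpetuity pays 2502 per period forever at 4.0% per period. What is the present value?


PV = PMT / i
= 2502 / 0.04
= 62550.0


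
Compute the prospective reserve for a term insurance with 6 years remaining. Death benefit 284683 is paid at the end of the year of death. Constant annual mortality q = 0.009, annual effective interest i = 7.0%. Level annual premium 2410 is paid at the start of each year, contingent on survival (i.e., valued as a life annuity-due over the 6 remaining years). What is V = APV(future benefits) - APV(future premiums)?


v = 1/(1+i) = 0.934579
APV(future benefits) per unit = sum_{k=0}^{5} k_p_x * q * v^(k+1) = 0.04202
APV(future benefits) = 284683 * 0.04202 = 11962.3173
Life annuity-due factor ä_{x:6} = sum_{k=0}^{5} k_p_x * v^k = 4.995685
APV(future premiums) = 2410 * 4.995685 = 12039.601
V = 11962.3173 - 12039.601
= -77.2837


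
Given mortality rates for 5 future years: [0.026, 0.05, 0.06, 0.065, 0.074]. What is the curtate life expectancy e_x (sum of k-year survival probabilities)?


e_x = sum_{k=1}^{n} k_p_x
k_p_x values:
  1_p_x = 0.974
  2_p_x = 0.9253
  3_p_x = 0.869782
  4_p_x = 0.813246
  5_p_x = 0.753066
e_x = 4.3354


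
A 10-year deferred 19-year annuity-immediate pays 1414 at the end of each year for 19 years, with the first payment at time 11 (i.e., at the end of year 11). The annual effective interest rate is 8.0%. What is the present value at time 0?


PV at time 10 of the 19-year annuity-immediate:
a_n = 1414 * (1-(1+0.08)^(-19))/0.08 = 13579.4893
Discount back 10 years to time 0:
PV = 13579.4893 * (1+0.08)^(-10)
= 13579.4893 * 0.463193
= 6289.931


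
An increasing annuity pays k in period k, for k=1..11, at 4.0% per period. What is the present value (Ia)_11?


(Ia)_n = sum_{k=1}^{n} k * v^k, v = 1/(1+i)
v = 0.961538
Sum computed term by term:
(Ia)_11 = 49.1376


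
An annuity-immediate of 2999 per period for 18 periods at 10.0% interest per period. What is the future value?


FV = PMT * ((1+i)^n - 1) / i
= 2999 * ((1.1)^18 - 1) / 0.1
= 2999 * (5.559917 - 1) / 0.1
= 136751.9202
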